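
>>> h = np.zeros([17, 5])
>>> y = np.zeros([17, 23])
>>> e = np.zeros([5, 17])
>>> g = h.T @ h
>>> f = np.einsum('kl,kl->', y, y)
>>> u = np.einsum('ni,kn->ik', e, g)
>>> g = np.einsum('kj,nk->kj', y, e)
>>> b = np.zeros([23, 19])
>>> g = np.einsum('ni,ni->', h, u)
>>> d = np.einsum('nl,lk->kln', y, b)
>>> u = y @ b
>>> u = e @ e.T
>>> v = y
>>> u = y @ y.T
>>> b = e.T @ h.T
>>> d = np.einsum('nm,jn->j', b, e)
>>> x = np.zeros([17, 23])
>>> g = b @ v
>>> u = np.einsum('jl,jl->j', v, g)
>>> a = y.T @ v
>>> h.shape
(17, 5)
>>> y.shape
(17, 23)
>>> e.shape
(5, 17)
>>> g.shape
(17, 23)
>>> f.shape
()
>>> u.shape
(17,)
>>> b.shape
(17, 17)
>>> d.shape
(5,)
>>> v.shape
(17, 23)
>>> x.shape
(17, 23)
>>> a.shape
(23, 23)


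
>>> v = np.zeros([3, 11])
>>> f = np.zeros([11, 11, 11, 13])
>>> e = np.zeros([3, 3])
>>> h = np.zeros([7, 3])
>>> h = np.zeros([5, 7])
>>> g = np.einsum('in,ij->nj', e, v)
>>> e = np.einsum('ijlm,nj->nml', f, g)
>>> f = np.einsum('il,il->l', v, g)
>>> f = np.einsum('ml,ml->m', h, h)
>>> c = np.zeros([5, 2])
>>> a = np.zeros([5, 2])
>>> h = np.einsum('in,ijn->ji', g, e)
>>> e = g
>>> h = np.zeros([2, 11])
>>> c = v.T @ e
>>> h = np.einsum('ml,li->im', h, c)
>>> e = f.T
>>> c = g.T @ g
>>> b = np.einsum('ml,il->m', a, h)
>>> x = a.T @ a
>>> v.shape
(3, 11)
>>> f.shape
(5,)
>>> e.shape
(5,)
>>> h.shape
(11, 2)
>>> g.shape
(3, 11)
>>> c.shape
(11, 11)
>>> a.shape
(5, 2)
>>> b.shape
(5,)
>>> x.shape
(2, 2)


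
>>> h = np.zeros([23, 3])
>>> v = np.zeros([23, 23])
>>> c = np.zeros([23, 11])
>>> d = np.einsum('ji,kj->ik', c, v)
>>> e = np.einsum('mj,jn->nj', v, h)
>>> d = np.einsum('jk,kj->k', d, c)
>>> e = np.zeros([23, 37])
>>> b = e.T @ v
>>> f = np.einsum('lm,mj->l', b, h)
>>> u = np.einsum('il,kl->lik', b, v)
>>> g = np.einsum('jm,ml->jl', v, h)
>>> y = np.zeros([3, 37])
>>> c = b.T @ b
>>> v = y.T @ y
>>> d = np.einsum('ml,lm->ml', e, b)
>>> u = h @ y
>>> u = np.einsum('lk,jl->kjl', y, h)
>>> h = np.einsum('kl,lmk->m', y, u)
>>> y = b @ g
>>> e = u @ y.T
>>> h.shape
(23,)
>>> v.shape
(37, 37)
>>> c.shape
(23, 23)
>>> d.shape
(23, 37)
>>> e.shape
(37, 23, 37)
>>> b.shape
(37, 23)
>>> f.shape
(37,)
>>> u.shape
(37, 23, 3)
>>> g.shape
(23, 3)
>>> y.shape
(37, 3)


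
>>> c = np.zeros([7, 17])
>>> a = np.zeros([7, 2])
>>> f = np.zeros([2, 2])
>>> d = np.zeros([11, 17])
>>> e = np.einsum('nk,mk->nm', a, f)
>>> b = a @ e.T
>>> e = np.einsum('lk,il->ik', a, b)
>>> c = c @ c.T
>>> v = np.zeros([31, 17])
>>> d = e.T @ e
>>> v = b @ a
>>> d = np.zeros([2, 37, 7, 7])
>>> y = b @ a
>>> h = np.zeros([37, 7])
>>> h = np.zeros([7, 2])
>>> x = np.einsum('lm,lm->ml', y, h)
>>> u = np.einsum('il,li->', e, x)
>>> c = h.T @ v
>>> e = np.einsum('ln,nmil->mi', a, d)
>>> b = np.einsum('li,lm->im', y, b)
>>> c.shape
(2, 2)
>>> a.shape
(7, 2)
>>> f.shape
(2, 2)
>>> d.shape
(2, 37, 7, 7)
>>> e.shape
(37, 7)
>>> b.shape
(2, 7)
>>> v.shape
(7, 2)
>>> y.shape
(7, 2)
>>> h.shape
(7, 2)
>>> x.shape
(2, 7)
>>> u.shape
()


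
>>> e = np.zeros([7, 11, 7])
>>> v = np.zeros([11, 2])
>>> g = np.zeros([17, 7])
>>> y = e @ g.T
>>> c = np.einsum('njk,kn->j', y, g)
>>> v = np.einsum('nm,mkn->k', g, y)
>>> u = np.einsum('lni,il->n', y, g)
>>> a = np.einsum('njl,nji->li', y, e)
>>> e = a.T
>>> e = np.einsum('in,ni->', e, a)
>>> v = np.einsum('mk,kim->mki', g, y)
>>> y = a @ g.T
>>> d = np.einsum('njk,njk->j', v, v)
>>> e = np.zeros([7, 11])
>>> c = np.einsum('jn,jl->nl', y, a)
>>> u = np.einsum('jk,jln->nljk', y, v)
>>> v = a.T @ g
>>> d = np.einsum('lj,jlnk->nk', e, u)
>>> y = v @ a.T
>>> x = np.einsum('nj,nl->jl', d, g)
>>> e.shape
(7, 11)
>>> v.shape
(7, 7)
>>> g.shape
(17, 7)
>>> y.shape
(7, 17)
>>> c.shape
(17, 7)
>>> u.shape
(11, 7, 17, 17)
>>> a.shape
(17, 7)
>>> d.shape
(17, 17)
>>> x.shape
(17, 7)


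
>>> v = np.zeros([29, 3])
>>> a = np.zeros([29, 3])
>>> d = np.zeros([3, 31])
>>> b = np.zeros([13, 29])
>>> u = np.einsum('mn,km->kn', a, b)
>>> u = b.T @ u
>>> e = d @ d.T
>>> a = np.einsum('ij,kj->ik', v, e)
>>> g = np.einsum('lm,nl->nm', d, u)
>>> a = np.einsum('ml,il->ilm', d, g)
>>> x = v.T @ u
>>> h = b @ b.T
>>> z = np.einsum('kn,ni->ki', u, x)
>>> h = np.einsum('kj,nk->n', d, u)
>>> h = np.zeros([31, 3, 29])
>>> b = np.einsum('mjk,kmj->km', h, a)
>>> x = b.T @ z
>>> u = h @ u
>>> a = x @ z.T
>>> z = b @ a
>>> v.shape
(29, 3)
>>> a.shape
(31, 29)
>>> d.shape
(3, 31)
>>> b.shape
(29, 31)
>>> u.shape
(31, 3, 3)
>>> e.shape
(3, 3)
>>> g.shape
(29, 31)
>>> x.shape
(31, 3)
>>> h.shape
(31, 3, 29)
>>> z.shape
(29, 29)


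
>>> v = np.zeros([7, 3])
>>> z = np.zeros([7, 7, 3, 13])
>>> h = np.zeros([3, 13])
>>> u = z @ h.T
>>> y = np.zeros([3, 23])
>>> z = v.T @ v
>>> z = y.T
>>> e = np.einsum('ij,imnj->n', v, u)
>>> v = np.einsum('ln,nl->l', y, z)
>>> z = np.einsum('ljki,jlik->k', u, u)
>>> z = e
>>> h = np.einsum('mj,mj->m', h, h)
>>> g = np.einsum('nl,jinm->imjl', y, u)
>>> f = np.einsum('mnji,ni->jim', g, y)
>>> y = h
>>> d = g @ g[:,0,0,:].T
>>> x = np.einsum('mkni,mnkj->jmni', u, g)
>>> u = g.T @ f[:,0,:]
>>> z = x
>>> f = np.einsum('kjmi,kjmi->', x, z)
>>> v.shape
(3,)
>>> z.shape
(23, 7, 3, 3)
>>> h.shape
(3,)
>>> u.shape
(23, 7, 3, 7)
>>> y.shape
(3,)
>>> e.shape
(3,)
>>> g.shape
(7, 3, 7, 23)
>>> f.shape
()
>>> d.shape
(7, 3, 7, 7)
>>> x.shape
(23, 7, 3, 3)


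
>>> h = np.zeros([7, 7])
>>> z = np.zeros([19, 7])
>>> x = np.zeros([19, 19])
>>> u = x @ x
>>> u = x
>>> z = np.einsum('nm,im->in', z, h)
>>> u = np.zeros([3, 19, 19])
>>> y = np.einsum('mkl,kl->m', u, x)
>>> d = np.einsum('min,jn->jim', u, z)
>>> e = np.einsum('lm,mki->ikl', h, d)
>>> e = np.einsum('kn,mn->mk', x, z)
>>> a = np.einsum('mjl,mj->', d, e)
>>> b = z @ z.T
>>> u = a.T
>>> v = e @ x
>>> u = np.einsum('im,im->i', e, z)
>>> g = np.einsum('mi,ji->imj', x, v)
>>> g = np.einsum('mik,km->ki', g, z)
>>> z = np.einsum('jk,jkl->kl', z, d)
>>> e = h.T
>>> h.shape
(7, 7)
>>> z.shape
(19, 3)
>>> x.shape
(19, 19)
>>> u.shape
(7,)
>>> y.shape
(3,)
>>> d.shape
(7, 19, 3)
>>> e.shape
(7, 7)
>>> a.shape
()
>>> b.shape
(7, 7)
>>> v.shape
(7, 19)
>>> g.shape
(7, 19)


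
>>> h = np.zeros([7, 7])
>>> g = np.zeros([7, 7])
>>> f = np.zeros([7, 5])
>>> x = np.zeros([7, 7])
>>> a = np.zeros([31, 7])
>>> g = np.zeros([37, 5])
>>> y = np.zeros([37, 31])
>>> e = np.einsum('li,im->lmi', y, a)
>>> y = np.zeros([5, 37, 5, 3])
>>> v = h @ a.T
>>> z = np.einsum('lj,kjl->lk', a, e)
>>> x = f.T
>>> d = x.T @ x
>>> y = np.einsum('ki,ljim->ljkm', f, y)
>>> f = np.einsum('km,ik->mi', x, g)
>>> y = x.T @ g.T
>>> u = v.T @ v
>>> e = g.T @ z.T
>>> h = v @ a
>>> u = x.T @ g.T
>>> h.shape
(7, 7)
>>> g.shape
(37, 5)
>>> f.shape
(7, 37)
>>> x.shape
(5, 7)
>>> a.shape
(31, 7)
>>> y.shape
(7, 37)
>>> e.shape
(5, 31)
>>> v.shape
(7, 31)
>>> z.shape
(31, 37)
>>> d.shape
(7, 7)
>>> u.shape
(7, 37)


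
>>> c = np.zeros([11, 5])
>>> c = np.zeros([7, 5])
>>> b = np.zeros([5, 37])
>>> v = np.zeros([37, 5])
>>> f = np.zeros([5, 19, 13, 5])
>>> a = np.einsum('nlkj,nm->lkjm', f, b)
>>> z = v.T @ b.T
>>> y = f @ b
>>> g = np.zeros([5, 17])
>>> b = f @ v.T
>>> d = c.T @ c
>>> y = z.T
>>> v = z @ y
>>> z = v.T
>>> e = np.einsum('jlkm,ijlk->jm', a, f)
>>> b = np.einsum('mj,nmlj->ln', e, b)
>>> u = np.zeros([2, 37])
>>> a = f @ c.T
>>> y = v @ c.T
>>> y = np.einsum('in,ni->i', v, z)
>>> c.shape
(7, 5)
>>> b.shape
(13, 5)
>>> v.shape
(5, 5)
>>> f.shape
(5, 19, 13, 5)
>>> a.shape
(5, 19, 13, 7)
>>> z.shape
(5, 5)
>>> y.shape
(5,)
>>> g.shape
(5, 17)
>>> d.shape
(5, 5)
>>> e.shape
(19, 37)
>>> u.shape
(2, 37)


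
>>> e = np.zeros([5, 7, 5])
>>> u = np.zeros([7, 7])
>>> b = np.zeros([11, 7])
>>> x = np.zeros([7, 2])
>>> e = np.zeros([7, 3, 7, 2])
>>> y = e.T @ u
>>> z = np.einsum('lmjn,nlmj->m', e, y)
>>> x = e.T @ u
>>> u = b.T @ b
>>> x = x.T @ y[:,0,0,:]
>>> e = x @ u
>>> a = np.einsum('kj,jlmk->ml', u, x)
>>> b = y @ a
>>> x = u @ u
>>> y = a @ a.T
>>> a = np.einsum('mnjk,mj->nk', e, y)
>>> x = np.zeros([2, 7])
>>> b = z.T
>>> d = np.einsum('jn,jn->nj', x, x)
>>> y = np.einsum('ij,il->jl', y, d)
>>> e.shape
(7, 3, 7, 7)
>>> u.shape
(7, 7)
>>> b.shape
(3,)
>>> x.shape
(2, 7)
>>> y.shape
(7, 2)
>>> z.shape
(3,)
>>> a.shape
(3, 7)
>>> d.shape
(7, 2)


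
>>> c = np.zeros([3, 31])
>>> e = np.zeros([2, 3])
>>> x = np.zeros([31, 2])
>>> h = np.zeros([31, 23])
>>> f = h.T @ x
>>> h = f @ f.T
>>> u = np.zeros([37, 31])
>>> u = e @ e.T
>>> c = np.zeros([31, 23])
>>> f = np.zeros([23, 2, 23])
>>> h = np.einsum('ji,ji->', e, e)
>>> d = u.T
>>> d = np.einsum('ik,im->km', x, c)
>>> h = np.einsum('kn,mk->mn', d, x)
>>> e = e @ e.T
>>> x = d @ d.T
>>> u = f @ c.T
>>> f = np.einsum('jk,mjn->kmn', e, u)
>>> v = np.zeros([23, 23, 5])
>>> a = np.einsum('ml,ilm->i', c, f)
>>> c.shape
(31, 23)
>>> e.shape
(2, 2)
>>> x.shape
(2, 2)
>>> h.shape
(31, 23)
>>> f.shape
(2, 23, 31)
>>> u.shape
(23, 2, 31)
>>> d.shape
(2, 23)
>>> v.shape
(23, 23, 5)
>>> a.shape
(2,)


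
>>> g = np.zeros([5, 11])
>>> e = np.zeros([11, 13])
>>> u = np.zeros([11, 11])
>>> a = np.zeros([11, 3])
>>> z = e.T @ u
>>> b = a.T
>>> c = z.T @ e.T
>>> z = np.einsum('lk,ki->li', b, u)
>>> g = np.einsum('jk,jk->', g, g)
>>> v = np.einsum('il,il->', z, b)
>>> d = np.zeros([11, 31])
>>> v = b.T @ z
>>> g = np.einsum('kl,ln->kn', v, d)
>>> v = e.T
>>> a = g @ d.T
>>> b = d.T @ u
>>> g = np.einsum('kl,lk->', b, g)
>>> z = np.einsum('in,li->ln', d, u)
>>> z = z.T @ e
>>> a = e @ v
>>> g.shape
()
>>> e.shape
(11, 13)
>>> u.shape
(11, 11)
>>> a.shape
(11, 11)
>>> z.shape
(31, 13)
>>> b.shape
(31, 11)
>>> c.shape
(11, 11)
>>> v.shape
(13, 11)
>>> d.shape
(11, 31)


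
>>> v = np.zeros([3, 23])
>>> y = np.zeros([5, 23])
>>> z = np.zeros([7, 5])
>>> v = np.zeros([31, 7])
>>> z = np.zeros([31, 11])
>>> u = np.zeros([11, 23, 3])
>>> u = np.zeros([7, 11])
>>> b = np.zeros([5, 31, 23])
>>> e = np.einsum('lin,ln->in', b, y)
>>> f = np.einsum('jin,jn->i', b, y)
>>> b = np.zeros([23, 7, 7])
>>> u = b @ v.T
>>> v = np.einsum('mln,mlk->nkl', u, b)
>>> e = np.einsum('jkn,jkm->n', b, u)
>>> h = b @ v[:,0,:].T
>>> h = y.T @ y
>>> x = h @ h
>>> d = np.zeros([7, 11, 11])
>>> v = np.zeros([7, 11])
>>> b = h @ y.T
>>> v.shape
(7, 11)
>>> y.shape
(5, 23)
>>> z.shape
(31, 11)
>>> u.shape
(23, 7, 31)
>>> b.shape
(23, 5)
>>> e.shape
(7,)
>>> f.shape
(31,)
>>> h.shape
(23, 23)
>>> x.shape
(23, 23)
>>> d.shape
(7, 11, 11)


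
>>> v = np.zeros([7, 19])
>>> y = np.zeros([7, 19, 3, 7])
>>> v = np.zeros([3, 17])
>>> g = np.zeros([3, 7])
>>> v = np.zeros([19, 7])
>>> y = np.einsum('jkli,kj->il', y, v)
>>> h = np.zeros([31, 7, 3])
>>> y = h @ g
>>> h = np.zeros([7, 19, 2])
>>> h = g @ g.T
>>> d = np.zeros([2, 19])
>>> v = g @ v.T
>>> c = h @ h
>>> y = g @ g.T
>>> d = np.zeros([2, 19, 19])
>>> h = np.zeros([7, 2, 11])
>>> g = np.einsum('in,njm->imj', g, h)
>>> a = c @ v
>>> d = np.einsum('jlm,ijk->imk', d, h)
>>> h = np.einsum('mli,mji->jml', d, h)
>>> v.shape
(3, 19)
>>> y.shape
(3, 3)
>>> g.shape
(3, 11, 2)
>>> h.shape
(2, 7, 19)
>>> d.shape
(7, 19, 11)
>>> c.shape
(3, 3)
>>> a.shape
(3, 19)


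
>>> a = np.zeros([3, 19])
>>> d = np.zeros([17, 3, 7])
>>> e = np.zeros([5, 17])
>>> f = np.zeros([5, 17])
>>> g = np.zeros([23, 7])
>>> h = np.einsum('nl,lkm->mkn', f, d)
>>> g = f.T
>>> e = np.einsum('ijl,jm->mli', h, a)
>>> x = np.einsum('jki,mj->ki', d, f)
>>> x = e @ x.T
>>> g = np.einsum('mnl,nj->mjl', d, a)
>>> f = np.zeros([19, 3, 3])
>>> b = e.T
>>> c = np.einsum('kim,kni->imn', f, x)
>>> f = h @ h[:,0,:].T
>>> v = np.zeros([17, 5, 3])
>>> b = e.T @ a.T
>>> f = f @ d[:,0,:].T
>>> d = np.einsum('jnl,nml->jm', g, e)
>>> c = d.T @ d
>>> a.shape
(3, 19)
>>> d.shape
(17, 5)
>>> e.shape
(19, 5, 7)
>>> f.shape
(7, 3, 17)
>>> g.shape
(17, 19, 7)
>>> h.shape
(7, 3, 5)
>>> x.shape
(19, 5, 3)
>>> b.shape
(7, 5, 3)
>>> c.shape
(5, 5)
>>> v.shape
(17, 5, 3)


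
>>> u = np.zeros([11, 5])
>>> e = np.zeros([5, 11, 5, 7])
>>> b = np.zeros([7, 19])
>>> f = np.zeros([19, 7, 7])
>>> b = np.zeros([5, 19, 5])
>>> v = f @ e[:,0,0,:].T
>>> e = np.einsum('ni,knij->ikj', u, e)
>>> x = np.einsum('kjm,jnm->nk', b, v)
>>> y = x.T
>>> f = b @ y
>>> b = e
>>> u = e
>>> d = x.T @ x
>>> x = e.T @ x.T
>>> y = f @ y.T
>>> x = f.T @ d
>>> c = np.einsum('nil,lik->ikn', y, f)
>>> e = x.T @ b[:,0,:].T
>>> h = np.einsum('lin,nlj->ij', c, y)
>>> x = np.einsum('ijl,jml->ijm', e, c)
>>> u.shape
(5, 5, 7)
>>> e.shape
(5, 19, 5)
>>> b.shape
(5, 5, 7)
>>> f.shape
(5, 19, 7)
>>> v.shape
(19, 7, 5)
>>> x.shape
(5, 19, 7)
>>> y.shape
(5, 19, 5)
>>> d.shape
(5, 5)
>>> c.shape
(19, 7, 5)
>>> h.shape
(7, 5)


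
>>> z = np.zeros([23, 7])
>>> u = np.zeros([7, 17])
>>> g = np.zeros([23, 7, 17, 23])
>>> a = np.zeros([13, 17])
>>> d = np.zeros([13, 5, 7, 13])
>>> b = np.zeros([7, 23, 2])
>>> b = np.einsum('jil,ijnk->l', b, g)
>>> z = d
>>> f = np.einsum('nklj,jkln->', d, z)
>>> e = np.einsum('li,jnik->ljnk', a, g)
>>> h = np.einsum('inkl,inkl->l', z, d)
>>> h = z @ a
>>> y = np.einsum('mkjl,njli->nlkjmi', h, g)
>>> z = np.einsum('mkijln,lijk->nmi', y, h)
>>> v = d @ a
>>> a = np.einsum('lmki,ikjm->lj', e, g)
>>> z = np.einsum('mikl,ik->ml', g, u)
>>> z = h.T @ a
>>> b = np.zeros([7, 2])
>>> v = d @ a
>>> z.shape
(17, 7, 5, 17)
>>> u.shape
(7, 17)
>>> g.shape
(23, 7, 17, 23)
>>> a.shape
(13, 17)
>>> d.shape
(13, 5, 7, 13)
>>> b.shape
(7, 2)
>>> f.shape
()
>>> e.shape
(13, 23, 7, 23)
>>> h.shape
(13, 5, 7, 17)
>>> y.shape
(23, 17, 5, 7, 13, 23)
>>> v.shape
(13, 5, 7, 17)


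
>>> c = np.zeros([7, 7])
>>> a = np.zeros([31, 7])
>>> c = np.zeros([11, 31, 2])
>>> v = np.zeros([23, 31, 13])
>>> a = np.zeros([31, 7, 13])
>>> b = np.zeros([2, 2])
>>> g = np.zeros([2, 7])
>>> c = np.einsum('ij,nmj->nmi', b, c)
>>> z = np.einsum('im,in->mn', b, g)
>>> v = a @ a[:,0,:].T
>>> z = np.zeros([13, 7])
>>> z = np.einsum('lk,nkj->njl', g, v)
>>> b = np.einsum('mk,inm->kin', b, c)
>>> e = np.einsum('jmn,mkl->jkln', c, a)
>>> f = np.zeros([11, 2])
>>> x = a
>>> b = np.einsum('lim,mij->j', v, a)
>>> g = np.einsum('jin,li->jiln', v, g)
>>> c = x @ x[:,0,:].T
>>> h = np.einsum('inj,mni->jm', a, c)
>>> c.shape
(31, 7, 31)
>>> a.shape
(31, 7, 13)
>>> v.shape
(31, 7, 31)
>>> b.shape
(13,)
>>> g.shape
(31, 7, 2, 31)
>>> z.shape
(31, 31, 2)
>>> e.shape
(11, 7, 13, 2)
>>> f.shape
(11, 2)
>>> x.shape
(31, 7, 13)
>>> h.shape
(13, 31)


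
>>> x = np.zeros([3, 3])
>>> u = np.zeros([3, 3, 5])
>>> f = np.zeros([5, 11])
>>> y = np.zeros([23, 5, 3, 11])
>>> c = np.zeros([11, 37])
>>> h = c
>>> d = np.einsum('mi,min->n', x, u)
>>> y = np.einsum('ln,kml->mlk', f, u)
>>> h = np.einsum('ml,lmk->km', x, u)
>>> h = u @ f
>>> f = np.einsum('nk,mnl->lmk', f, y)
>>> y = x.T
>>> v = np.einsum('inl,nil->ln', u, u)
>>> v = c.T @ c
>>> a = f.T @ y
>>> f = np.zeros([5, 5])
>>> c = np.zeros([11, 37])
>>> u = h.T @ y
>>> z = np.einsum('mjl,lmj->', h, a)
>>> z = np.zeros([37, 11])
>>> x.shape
(3, 3)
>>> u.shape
(11, 3, 3)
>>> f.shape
(5, 5)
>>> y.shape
(3, 3)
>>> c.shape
(11, 37)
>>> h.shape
(3, 3, 11)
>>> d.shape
(5,)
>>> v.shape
(37, 37)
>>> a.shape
(11, 3, 3)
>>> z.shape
(37, 11)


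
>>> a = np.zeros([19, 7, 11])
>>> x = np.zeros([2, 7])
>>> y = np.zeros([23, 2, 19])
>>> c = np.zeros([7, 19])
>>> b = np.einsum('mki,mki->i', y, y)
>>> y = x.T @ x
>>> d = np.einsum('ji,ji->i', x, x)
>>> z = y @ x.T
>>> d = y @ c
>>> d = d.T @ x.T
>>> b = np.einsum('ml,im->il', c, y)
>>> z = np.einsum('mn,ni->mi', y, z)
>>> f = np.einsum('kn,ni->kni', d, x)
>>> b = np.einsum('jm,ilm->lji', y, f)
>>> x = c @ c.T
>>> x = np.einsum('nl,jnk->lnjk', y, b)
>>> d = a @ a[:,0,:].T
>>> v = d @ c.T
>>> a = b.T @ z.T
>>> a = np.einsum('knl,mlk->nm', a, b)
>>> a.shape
(7, 2)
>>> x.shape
(7, 7, 2, 19)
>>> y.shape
(7, 7)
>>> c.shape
(7, 19)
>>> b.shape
(2, 7, 19)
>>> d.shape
(19, 7, 19)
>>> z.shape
(7, 2)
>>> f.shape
(19, 2, 7)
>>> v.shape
(19, 7, 7)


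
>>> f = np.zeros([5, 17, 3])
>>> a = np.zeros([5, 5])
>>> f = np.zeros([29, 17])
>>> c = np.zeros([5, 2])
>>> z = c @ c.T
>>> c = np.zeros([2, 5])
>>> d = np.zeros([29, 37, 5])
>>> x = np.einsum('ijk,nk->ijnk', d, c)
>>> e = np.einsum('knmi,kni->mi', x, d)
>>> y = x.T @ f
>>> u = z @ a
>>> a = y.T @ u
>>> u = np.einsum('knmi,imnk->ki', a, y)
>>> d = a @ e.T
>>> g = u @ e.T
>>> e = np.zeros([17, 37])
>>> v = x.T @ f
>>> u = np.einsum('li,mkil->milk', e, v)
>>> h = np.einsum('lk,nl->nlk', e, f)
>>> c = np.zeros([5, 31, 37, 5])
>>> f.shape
(29, 17)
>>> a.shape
(17, 37, 2, 5)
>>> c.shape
(5, 31, 37, 5)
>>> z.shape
(5, 5)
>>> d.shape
(17, 37, 2, 2)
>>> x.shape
(29, 37, 2, 5)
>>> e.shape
(17, 37)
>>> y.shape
(5, 2, 37, 17)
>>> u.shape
(5, 37, 17, 2)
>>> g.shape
(17, 2)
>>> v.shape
(5, 2, 37, 17)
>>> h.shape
(29, 17, 37)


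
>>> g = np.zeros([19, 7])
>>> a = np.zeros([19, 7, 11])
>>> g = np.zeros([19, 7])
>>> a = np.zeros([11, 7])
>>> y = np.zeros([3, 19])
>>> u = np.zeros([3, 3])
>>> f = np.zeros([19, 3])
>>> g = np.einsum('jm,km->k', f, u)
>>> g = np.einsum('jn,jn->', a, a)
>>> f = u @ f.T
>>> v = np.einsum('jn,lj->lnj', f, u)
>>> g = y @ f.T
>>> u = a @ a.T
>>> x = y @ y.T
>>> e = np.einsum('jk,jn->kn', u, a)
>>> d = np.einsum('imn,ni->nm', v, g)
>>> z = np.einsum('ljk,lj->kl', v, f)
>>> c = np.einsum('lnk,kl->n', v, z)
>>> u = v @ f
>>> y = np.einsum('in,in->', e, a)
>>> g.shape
(3, 3)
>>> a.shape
(11, 7)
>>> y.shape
()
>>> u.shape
(3, 19, 19)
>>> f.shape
(3, 19)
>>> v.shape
(3, 19, 3)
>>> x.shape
(3, 3)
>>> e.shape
(11, 7)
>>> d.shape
(3, 19)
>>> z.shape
(3, 3)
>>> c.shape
(19,)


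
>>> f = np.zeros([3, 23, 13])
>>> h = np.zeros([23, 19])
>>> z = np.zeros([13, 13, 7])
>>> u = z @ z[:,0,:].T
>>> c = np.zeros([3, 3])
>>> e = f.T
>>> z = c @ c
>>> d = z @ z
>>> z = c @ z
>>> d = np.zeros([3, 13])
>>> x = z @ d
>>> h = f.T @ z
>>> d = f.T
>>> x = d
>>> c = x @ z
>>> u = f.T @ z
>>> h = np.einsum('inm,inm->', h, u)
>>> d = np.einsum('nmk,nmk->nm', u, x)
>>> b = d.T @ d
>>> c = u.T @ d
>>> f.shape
(3, 23, 13)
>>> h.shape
()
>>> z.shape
(3, 3)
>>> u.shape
(13, 23, 3)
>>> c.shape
(3, 23, 23)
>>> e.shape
(13, 23, 3)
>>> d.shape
(13, 23)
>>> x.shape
(13, 23, 3)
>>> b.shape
(23, 23)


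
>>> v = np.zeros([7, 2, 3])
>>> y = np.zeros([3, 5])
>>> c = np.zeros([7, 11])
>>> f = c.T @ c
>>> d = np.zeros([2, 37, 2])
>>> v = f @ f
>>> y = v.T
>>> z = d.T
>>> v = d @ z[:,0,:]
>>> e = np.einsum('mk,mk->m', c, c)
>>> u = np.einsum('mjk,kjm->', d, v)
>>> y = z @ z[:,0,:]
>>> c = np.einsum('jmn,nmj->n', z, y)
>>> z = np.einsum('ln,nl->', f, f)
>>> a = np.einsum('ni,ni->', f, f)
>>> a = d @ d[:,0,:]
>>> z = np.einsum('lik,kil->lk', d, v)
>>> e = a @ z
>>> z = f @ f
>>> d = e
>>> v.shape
(2, 37, 2)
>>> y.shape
(2, 37, 2)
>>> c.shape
(2,)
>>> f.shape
(11, 11)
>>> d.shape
(2, 37, 2)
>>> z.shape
(11, 11)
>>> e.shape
(2, 37, 2)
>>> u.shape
()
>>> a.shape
(2, 37, 2)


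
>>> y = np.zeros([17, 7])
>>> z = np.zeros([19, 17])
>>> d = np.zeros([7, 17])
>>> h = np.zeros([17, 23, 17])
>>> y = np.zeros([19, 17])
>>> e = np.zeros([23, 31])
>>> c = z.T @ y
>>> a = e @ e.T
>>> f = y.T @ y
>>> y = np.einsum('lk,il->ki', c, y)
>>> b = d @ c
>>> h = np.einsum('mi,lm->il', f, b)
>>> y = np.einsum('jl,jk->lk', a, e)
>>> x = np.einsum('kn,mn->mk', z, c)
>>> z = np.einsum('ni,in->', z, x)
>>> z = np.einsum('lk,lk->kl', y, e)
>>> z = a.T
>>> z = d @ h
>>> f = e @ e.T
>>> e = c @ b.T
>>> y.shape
(23, 31)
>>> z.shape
(7, 7)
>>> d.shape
(7, 17)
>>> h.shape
(17, 7)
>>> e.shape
(17, 7)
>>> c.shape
(17, 17)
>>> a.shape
(23, 23)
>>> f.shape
(23, 23)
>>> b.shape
(7, 17)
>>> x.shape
(17, 19)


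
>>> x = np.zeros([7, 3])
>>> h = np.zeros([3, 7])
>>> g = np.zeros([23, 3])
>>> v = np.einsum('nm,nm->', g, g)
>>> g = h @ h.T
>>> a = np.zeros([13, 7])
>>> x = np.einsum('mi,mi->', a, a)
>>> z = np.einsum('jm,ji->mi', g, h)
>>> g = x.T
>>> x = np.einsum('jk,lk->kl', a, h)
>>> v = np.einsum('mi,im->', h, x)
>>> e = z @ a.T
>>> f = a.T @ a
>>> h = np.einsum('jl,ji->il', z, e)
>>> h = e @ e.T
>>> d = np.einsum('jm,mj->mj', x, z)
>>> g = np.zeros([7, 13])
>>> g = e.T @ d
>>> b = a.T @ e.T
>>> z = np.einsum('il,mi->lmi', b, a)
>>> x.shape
(7, 3)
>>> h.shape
(3, 3)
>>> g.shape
(13, 7)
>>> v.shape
()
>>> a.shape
(13, 7)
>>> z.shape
(3, 13, 7)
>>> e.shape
(3, 13)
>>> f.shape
(7, 7)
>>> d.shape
(3, 7)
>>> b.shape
(7, 3)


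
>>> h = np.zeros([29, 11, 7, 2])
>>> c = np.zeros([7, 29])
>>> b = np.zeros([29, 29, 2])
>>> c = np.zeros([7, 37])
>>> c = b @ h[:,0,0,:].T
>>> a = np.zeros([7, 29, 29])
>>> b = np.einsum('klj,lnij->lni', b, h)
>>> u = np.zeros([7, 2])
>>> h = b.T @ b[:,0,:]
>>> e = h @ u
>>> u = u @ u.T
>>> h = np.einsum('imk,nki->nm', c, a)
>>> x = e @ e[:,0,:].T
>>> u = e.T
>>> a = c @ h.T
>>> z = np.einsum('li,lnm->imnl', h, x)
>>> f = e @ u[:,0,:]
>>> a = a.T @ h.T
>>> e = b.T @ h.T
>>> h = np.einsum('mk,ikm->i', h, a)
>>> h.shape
(7,)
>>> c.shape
(29, 29, 29)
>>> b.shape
(29, 11, 7)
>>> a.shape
(7, 29, 7)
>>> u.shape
(2, 11, 7)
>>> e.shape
(7, 11, 7)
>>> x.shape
(7, 11, 7)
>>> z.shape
(29, 7, 11, 7)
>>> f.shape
(7, 11, 7)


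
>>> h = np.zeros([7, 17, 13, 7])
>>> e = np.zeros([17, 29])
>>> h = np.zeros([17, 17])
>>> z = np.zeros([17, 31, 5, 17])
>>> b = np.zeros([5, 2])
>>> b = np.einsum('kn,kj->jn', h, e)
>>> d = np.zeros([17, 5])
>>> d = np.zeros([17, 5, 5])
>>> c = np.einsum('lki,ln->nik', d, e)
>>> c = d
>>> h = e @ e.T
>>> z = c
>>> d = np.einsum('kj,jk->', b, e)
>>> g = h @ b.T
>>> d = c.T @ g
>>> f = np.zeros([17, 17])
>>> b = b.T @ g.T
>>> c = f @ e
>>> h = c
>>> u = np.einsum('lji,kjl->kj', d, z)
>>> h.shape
(17, 29)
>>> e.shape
(17, 29)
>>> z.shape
(17, 5, 5)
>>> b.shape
(17, 17)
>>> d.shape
(5, 5, 29)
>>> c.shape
(17, 29)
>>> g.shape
(17, 29)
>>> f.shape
(17, 17)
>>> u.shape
(17, 5)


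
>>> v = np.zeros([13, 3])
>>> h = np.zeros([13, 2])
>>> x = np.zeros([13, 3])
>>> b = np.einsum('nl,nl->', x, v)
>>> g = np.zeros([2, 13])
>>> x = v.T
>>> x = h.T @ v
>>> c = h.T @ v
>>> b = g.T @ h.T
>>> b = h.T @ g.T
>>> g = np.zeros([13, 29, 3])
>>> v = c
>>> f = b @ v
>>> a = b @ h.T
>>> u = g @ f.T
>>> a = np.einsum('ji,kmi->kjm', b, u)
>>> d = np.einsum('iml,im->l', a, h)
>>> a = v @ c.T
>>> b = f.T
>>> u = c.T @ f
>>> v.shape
(2, 3)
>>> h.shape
(13, 2)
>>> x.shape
(2, 3)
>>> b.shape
(3, 2)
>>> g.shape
(13, 29, 3)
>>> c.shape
(2, 3)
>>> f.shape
(2, 3)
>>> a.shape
(2, 2)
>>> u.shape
(3, 3)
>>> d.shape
(29,)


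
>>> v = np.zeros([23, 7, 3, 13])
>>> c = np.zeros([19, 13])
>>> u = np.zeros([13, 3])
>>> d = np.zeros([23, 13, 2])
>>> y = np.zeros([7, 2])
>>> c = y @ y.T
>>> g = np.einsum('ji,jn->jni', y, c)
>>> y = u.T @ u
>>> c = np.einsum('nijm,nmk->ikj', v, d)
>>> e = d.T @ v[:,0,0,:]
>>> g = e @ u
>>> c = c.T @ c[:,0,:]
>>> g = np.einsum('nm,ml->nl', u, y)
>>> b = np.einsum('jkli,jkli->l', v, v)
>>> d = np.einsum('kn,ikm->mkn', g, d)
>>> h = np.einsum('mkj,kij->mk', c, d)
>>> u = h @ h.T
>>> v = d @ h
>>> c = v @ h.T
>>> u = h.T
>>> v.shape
(2, 13, 2)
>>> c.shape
(2, 13, 3)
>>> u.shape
(2, 3)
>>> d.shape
(2, 13, 3)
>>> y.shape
(3, 3)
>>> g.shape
(13, 3)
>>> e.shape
(2, 13, 13)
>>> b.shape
(3,)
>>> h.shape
(3, 2)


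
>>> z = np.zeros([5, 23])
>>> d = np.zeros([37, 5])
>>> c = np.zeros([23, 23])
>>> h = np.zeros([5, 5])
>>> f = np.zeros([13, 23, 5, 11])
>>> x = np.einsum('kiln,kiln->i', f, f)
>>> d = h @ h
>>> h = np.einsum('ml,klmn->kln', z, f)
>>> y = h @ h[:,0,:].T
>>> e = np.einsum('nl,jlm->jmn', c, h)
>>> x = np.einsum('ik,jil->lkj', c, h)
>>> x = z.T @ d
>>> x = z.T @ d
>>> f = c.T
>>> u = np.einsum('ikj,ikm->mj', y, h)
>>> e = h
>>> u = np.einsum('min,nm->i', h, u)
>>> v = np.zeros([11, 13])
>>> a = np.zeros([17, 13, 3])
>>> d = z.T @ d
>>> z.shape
(5, 23)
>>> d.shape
(23, 5)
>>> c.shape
(23, 23)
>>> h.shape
(13, 23, 11)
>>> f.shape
(23, 23)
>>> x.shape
(23, 5)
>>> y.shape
(13, 23, 13)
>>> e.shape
(13, 23, 11)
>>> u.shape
(23,)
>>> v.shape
(11, 13)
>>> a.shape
(17, 13, 3)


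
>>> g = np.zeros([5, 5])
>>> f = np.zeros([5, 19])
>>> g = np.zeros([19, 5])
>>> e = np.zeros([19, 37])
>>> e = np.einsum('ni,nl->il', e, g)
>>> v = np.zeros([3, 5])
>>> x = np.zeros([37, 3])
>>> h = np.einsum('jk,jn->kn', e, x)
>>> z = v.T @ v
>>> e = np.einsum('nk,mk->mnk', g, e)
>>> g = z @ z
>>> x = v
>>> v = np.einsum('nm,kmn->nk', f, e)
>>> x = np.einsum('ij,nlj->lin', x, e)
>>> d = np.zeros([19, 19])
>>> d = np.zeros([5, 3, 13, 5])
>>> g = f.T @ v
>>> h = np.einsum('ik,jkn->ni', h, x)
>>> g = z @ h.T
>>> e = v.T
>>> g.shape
(5, 37)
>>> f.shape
(5, 19)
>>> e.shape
(37, 5)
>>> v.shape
(5, 37)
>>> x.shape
(19, 3, 37)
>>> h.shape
(37, 5)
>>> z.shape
(5, 5)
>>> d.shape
(5, 3, 13, 5)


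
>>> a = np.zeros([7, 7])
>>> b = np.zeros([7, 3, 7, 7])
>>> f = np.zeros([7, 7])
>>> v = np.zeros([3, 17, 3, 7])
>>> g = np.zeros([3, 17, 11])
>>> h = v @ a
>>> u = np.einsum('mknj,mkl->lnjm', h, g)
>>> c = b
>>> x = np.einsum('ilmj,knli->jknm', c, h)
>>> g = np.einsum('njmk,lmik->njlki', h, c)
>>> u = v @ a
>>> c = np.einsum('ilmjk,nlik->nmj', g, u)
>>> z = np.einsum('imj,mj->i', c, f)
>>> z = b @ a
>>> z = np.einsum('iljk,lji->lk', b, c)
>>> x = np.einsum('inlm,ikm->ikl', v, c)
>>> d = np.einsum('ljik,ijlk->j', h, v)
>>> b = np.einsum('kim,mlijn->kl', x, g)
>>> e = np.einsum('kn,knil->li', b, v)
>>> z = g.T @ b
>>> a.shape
(7, 7)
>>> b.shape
(3, 17)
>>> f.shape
(7, 7)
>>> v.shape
(3, 17, 3, 7)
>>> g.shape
(3, 17, 7, 7, 7)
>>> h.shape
(3, 17, 3, 7)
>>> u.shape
(3, 17, 3, 7)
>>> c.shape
(3, 7, 7)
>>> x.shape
(3, 7, 3)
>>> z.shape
(7, 7, 7, 17, 17)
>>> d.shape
(17,)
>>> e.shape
(7, 3)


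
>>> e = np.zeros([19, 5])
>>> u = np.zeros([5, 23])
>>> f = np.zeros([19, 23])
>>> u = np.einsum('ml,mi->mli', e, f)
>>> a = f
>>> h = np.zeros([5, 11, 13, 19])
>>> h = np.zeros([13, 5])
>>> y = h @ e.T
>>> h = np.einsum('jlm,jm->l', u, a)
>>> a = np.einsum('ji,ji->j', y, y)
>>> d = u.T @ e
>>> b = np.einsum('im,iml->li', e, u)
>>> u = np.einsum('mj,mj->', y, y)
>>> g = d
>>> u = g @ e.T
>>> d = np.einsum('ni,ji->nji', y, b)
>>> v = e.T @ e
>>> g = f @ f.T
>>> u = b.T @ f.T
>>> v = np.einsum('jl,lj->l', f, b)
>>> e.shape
(19, 5)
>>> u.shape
(19, 19)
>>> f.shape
(19, 23)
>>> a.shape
(13,)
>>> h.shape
(5,)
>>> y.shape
(13, 19)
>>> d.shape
(13, 23, 19)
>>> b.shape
(23, 19)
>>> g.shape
(19, 19)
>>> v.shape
(23,)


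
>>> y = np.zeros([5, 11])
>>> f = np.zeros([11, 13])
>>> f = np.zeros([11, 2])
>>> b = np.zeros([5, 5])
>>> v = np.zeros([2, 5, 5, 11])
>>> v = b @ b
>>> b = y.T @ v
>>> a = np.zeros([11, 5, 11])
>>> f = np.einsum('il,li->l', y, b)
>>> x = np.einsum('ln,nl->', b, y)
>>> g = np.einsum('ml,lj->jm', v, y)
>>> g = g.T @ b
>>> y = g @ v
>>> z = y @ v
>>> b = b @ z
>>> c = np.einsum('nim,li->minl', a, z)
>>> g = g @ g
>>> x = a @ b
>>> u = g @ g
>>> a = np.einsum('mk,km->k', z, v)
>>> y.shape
(5, 5)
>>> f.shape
(11,)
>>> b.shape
(11, 5)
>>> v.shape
(5, 5)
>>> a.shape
(5,)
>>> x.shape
(11, 5, 5)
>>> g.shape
(5, 5)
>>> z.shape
(5, 5)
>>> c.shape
(11, 5, 11, 5)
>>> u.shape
(5, 5)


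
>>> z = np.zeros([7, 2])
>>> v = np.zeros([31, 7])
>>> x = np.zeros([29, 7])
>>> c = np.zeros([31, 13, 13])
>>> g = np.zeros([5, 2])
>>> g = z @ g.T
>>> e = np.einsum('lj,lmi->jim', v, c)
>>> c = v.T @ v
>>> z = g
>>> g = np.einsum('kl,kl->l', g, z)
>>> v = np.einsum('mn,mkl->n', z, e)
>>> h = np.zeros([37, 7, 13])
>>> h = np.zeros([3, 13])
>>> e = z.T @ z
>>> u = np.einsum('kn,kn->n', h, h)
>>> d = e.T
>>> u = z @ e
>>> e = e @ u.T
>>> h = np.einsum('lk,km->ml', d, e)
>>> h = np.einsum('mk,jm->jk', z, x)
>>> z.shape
(7, 5)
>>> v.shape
(5,)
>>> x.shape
(29, 7)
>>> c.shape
(7, 7)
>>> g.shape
(5,)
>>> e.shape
(5, 7)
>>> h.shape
(29, 5)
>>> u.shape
(7, 5)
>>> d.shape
(5, 5)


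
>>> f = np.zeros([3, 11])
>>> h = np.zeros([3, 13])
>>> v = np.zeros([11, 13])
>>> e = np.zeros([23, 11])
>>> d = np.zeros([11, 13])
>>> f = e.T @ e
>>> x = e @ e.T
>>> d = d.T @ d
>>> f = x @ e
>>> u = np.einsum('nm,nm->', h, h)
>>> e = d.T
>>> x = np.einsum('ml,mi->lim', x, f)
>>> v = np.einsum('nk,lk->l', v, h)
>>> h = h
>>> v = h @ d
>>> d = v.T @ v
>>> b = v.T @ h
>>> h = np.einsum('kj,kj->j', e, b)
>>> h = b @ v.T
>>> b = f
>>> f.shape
(23, 11)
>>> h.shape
(13, 3)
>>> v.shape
(3, 13)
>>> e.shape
(13, 13)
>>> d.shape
(13, 13)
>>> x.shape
(23, 11, 23)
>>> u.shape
()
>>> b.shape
(23, 11)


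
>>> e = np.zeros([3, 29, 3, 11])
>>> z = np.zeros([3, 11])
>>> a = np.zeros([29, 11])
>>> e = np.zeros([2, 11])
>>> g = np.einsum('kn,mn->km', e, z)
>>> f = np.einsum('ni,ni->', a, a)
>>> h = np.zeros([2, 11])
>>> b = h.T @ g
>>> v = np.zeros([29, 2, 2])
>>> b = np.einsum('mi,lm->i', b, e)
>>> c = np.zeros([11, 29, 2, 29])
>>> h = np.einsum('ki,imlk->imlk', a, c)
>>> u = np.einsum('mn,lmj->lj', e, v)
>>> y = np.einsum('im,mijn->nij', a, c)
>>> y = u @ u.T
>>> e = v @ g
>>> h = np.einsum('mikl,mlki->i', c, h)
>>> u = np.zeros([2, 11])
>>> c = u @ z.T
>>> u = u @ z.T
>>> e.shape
(29, 2, 3)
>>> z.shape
(3, 11)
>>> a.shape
(29, 11)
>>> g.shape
(2, 3)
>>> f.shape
()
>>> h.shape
(29,)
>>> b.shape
(3,)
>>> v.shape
(29, 2, 2)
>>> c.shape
(2, 3)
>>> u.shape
(2, 3)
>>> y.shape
(29, 29)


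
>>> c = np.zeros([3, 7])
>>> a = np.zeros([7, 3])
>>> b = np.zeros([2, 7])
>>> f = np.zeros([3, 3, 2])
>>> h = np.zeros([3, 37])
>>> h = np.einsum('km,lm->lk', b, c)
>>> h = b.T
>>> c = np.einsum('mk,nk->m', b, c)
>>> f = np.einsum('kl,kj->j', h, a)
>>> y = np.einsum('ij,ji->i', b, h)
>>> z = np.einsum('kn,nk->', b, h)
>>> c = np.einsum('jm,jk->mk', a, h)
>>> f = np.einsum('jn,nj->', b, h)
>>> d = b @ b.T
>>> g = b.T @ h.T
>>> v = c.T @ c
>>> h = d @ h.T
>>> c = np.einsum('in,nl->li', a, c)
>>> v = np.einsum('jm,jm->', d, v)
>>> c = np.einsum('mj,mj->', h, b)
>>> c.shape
()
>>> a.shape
(7, 3)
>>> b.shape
(2, 7)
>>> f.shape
()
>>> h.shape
(2, 7)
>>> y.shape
(2,)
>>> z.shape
()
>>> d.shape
(2, 2)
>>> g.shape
(7, 7)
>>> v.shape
()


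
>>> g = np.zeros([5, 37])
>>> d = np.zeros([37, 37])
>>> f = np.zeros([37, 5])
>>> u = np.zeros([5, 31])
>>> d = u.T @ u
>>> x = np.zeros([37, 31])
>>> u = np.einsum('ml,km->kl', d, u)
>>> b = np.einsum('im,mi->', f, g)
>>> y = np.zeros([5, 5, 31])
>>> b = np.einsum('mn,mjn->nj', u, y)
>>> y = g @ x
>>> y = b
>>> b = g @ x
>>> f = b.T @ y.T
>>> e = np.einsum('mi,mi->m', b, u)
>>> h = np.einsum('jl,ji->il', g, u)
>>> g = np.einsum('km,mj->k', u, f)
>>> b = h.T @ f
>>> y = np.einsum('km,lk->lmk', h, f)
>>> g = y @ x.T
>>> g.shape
(31, 37, 37)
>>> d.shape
(31, 31)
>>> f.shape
(31, 31)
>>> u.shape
(5, 31)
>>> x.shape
(37, 31)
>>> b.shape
(37, 31)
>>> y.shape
(31, 37, 31)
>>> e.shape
(5,)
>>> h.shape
(31, 37)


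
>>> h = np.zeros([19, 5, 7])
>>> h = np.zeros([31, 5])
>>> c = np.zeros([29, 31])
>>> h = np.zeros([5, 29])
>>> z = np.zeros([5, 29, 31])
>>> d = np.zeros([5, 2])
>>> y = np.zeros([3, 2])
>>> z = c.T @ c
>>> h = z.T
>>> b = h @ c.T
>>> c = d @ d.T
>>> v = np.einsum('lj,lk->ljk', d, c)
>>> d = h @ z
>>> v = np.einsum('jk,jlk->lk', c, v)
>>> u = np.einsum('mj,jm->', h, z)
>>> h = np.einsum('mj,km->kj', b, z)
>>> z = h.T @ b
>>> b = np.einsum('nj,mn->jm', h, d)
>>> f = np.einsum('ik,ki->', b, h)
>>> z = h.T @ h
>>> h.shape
(31, 29)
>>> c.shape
(5, 5)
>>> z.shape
(29, 29)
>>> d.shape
(31, 31)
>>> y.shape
(3, 2)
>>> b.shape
(29, 31)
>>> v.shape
(2, 5)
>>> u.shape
()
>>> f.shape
()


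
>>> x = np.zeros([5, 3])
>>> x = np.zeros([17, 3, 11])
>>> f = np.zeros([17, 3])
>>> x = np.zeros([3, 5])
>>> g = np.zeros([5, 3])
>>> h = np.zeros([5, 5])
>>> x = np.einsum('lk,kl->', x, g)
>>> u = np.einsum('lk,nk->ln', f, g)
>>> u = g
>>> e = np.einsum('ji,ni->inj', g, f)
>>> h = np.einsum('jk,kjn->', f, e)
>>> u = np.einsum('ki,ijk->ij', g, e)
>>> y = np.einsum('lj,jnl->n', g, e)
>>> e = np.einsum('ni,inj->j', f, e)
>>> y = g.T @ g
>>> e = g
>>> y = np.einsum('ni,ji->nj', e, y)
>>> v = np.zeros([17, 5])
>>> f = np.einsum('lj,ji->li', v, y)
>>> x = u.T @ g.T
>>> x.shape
(17, 5)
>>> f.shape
(17, 3)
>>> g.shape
(5, 3)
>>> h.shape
()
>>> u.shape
(3, 17)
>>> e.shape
(5, 3)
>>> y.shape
(5, 3)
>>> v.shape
(17, 5)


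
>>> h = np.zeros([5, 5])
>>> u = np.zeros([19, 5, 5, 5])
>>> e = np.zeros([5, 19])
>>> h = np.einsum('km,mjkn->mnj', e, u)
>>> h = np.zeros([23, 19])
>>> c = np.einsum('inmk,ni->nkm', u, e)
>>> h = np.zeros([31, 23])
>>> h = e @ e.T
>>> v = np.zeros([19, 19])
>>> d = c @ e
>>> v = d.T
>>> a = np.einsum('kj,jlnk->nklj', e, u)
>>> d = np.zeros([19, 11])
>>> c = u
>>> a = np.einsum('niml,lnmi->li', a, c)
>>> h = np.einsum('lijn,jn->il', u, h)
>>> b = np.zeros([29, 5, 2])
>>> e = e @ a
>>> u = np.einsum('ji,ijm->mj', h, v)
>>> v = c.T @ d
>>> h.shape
(5, 19)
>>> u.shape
(5, 5)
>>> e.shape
(5, 5)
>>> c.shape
(19, 5, 5, 5)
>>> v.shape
(5, 5, 5, 11)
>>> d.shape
(19, 11)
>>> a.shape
(19, 5)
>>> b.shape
(29, 5, 2)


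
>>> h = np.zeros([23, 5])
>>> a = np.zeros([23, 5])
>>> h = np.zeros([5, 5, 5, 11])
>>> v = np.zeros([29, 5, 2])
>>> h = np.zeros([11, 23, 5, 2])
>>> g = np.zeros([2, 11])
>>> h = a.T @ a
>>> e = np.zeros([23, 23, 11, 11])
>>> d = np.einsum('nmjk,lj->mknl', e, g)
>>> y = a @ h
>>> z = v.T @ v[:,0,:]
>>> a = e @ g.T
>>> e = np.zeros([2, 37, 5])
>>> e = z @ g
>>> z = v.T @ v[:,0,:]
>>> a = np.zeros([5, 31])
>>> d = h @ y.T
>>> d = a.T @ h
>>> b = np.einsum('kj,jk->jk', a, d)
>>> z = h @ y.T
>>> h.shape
(5, 5)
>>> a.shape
(5, 31)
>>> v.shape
(29, 5, 2)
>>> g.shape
(2, 11)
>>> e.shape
(2, 5, 11)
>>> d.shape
(31, 5)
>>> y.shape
(23, 5)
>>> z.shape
(5, 23)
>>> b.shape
(31, 5)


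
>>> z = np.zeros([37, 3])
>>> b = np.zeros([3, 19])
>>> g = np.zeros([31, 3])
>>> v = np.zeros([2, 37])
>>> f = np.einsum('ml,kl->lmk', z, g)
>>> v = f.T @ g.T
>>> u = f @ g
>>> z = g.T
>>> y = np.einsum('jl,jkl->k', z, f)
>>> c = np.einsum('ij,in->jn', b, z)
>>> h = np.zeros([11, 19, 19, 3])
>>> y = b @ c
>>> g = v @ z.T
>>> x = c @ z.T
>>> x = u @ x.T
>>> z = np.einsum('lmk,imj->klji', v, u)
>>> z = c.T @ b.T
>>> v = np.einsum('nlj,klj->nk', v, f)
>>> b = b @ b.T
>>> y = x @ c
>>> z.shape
(31, 3)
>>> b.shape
(3, 3)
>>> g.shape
(31, 37, 3)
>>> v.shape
(31, 3)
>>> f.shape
(3, 37, 31)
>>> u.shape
(3, 37, 3)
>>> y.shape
(3, 37, 31)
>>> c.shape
(19, 31)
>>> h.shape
(11, 19, 19, 3)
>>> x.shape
(3, 37, 19)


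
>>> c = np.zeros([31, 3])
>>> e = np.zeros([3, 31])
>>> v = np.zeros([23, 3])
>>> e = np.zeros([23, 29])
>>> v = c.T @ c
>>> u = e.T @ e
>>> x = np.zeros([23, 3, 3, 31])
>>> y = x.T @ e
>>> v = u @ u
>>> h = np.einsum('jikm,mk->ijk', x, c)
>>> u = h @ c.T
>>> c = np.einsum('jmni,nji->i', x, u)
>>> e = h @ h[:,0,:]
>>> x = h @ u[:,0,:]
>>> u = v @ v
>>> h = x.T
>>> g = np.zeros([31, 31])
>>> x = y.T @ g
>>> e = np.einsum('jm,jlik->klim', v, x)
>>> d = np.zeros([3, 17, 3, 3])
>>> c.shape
(31,)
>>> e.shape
(31, 3, 3, 29)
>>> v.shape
(29, 29)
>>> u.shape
(29, 29)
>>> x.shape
(29, 3, 3, 31)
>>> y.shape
(31, 3, 3, 29)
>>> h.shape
(31, 23, 3)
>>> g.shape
(31, 31)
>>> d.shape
(3, 17, 3, 3)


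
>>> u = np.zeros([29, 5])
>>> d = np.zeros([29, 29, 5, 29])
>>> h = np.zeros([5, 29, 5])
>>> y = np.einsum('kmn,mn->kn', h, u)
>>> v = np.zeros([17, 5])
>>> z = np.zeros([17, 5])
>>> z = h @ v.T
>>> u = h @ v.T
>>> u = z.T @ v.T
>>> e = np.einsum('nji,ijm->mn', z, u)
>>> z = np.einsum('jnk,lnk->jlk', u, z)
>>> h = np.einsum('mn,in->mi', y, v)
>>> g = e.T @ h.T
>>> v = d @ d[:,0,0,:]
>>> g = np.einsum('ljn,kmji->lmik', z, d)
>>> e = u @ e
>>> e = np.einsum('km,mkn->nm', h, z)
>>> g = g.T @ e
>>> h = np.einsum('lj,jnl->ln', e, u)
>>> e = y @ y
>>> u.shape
(17, 29, 17)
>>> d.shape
(29, 29, 5, 29)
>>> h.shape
(17, 29)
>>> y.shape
(5, 5)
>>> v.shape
(29, 29, 5, 29)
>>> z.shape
(17, 5, 17)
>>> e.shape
(5, 5)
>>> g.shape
(29, 29, 29, 17)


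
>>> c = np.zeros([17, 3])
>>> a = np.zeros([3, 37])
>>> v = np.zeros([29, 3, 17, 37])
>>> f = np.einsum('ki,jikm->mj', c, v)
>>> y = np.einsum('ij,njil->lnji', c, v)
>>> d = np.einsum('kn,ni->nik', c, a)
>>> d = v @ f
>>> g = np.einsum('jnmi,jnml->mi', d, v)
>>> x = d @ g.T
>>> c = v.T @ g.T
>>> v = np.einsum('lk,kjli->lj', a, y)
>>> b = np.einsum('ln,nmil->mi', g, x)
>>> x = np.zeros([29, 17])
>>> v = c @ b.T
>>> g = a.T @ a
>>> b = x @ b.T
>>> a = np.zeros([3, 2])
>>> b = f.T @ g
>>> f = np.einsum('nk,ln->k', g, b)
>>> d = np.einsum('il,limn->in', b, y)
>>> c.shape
(37, 17, 3, 17)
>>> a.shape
(3, 2)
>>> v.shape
(37, 17, 3, 3)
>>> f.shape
(37,)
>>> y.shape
(37, 29, 3, 17)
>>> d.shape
(29, 17)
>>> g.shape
(37, 37)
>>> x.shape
(29, 17)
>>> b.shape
(29, 37)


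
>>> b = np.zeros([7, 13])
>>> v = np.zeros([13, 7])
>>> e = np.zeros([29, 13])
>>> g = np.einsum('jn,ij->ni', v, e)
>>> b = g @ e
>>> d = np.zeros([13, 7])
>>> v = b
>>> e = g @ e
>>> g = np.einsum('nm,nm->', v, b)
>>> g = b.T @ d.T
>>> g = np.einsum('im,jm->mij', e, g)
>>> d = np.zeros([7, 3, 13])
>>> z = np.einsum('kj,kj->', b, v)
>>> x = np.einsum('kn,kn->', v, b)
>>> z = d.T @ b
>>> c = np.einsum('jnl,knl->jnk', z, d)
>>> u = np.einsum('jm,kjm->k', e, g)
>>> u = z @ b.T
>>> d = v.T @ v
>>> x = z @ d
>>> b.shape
(7, 13)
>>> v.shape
(7, 13)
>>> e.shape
(7, 13)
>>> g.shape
(13, 7, 13)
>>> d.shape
(13, 13)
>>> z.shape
(13, 3, 13)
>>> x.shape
(13, 3, 13)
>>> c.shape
(13, 3, 7)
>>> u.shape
(13, 3, 7)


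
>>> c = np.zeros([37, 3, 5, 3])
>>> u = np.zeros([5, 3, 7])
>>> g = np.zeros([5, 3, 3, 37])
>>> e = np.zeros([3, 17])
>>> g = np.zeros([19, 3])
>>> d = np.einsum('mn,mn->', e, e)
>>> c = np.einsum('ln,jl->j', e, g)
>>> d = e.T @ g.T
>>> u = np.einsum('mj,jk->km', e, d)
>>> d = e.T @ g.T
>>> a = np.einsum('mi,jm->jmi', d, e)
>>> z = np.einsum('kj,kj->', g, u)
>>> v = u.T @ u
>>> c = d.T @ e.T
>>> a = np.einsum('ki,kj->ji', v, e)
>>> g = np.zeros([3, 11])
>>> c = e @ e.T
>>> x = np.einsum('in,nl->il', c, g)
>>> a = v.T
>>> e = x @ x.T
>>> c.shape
(3, 3)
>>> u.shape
(19, 3)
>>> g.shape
(3, 11)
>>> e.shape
(3, 3)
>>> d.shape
(17, 19)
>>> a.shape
(3, 3)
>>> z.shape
()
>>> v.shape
(3, 3)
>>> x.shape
(3, 11)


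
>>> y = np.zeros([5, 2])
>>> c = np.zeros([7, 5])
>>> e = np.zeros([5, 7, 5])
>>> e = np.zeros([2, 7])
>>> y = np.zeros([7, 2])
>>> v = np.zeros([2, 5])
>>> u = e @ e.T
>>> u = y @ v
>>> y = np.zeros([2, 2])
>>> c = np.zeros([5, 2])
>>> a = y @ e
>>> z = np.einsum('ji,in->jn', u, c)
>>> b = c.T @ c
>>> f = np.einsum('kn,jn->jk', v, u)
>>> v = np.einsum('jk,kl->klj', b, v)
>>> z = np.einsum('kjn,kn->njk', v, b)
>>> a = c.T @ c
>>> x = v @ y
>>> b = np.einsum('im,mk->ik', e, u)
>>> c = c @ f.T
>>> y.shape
(2, 2)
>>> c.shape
(5, 7)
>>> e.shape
(2, 7)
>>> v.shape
(2, 5, 2)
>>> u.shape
(7, 5)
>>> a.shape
(2, 2)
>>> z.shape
(2, 5, 2)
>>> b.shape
(2, 5)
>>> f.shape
(7, 2)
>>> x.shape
(2, 5, 2)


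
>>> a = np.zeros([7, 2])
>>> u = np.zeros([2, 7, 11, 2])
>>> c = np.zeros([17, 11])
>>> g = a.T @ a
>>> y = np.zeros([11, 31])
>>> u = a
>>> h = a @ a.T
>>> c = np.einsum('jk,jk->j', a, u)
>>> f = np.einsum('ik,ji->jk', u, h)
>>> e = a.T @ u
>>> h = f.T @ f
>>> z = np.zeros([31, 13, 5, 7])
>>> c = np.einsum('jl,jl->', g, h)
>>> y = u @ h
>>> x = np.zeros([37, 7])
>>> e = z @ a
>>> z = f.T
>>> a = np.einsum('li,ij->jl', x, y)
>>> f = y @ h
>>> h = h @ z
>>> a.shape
(2, 37)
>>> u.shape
(7, 2)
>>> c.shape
()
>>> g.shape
(2, 2)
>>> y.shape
(7, 2)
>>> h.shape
(2, 7)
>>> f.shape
(7, 2)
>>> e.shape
(31, 13, 5, 2)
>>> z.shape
(2, 7)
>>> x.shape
(37, 7)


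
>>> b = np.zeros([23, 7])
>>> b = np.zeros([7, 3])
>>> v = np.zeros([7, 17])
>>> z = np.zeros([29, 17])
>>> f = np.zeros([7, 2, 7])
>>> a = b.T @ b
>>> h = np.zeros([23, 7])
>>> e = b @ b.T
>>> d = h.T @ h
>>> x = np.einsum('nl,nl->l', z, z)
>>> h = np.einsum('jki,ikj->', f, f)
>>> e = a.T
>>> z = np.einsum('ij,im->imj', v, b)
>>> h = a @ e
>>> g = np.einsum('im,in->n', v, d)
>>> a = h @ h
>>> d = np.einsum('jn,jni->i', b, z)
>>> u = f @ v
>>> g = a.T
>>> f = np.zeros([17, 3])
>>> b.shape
(7, 3)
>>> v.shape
(7, 17)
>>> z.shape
(7, 3, 17)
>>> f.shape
(17, 3)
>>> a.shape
(3, 3)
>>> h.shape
(3, 3)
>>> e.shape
(3, 3)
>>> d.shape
(17,)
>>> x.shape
(17,)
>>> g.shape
(3, 3)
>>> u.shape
(7, 2, 17)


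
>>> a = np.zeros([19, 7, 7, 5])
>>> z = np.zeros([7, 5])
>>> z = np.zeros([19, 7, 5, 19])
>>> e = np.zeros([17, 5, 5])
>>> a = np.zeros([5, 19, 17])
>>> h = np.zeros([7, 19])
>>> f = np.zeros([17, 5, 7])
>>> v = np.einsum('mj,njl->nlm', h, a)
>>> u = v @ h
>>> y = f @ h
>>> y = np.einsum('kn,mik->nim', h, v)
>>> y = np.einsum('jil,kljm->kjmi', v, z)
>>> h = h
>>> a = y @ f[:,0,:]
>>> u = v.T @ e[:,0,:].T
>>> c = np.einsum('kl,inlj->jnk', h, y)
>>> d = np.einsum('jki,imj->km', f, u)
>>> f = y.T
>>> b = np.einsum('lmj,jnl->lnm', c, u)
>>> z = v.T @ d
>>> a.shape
(19, 5, 19, 7)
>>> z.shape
(7, 17, 17)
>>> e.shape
(17, 5, 5)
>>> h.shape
(7, 19)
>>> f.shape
(17, 19, 5, 19)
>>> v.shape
(5, 17, 7)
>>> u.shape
(7, 17, 17)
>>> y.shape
(19, 5, 19, 17)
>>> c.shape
(17, 5, 7)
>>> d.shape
(5, 17)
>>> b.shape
(17, 17, 5)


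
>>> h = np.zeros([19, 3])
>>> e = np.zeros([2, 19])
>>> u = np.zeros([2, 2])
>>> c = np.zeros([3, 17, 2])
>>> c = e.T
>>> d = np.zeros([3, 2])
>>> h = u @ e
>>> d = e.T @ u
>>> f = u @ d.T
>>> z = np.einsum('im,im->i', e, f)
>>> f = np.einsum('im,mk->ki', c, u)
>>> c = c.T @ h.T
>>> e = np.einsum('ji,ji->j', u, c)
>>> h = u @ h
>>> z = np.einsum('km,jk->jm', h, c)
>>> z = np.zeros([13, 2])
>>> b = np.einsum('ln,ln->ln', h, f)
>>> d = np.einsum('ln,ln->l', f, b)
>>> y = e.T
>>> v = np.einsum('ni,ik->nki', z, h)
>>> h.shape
(2, 19)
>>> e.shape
(2,)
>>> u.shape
(2, 2)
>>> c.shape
(2, 2)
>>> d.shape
(2,)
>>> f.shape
(2, 19)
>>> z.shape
(13, 2)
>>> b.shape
(2, 19)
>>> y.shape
(2,)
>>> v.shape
(13, 19, 2)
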